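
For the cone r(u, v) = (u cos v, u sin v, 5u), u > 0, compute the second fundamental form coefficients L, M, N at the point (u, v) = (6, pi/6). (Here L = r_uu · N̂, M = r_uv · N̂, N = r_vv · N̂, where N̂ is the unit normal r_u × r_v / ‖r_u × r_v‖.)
L = 0;  M = 0;  N = 15*sqrt(26)/13

Compute the unit normal N̂(u, v) = (-5*sqrt(26)*u*cos(v)/(26*Abs(u)), -5*sqrt(26)*u*sin(v)/(26*Abs(u)), sqrt(26)*u/(26*Abs(u))), and the second partials r_uu, r_uv, r_vv. Take dot products:
  L(u, v) = r_uu · N̂ = 0,
  M(u, v) = r_uv · N̂ = 0,
  N(u, v) = r_vv · N̂ = 5*sqrt(26)*u^2/(26*Abs(u)).
Evaluating at (u, v) = (6, pi/6):
  L = 0, M = 0, N = 15*sqrt(26)/13.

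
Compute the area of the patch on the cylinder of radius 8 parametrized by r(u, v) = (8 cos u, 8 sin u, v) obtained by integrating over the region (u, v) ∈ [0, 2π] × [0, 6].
Area = 96*pi

Area = ∫∫ √(EG − F²) du dv with √(EG − F²) = 8. Integrating over [0, 2π] × [0, 6] gives 96*pi.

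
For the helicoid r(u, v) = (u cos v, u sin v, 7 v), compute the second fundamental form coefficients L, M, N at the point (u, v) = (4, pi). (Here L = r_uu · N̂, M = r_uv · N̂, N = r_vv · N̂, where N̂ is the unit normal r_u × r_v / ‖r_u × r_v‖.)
L = 0;  M = -7*sqrt(65)/65;  N = 0

Compute the unit normal N̂(u, v) = (7*sin(v)/sqrt(u^2 + 49), -7*cos(v)/sqrt(u^2 + 49), u/sqrt(u^2 + 49)), and the second partials r_uu, r_uv, r_vv. Take dot products:
  L(u, v) = r_uu · N̂ = 0,
  M(u, v) = r_uv · N̂ = -7/sqrt(u^2 + 49),
  N(u, v) = r_vv · N̂ = 0.
Evaluating at (u, v) = (4, pi):
  L = 0, M = -7*sqrt(65)/65, N = 0.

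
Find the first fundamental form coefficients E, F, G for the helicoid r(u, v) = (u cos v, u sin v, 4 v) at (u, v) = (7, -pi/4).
E = 1;  F = 0;  G = 65

Partials: r_u = (cos(v), sin(v), 0), r_v = (-u*sin(v), u*cos(v), 4). As functions of (u, v):
  E = r_u · r_u = 1,
  F = r_u · r_v = 0,
  G = r_v · r_v = u^2 + 16.
Evaluating at (u, v) = (7, -pi/4): E = 1, F = 0, G = 65.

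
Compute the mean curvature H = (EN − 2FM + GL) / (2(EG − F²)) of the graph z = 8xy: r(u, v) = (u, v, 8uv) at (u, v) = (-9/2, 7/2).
H = 8064*sqrt(2081)/4330561

With E = 64*v^2 + 1, F = 64*u*v, G = 64*u^2 + 1, L = 0, M = 8/sqrt(64*u^2 + 64*v^2 + 1), N = 0, assemble
  H = (EN − 2FM + GL) / (2(EG − F²)) = -512*u*v/(64*u^2 + 64*v^2 + 1)^(3/2).
At (u, v) = (-9/2, 7/2): H = 8064*sqrt(2081)/4330561.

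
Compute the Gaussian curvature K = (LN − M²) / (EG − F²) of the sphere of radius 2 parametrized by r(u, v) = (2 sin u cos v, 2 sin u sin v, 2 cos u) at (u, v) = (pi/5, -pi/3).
K = 1/4

Coefficients of the first fundamental form: E = 4, F = 0, G = 4*sin(u)^2.
Coefficients of the second fundamental form: L = -2*sin(u)/Abs(sin(u)), M = 0, N = -2*sin(u)^3/Abs(sin(u)).
Assemble K = (LN − M²)/(EG − F²) = 1/4. At (u, v) = (pi/5, -pi/3): K = 1/4.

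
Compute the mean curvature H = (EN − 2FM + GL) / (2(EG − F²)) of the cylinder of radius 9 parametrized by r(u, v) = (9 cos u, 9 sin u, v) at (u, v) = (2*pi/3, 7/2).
H = -1/18

With E = 81, F = 0, G = 1, L = -9, M = 0, N = 0, assemble
  H = (EN − 2FM + GL) / (2(EG − F²)) = -1/18.
At (u, v) = (2*pi/3, 7/2): H = -1/18.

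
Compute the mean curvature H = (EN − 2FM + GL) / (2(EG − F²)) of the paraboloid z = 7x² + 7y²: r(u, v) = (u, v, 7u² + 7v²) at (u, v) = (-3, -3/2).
H = 15449*sqrt(2206)/4866436

With E = 196*u^2 + 1, F = 196*u*v, G = 196*v^2 + 1, L = 14/sqrt(196*u^2 + 196*v^2 + 1), M = 0, N = 14/sqrt(196*u^2 + 196*v^2 + 1), assemble
  H = (EN − 2FM + GL) / (2(EG − F²)) = 14*(98*u^2 + 98*v^2 + 1)/(196*u^2 + 196*v^2 + 1)^(3/2).
At (u, v) = (-3, -3/2): H = 15449*sqrt(2206)/4866436.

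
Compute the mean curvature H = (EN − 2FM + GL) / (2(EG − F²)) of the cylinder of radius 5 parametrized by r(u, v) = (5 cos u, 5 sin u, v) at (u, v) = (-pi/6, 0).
H = -1/10

With E = 25, F = 0, G = 1, L = -5, M = 0, N = 0, assemble
  H = (EN − 2FM + GL) / (2(EG − F²)) = -1/10.
At (u, v) = (-pi/6, 0): H = -1/10.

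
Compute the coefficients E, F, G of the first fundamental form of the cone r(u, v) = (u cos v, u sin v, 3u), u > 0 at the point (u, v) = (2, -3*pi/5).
E = 10;  F = 0;  G = 4

Partials: r_u = (cos(v), sin(v), 3), r_v = (-u*sin(v), u*cos(v), 0). As functions of (u, v):
  E = r_u · r_u = 10,
  F = r_u · r_v = 0,
  G = r_v · r_v = u^2.
Evaluating at (u, v) = (2, -3*pi/5): E = 10, F = 0, G = 4.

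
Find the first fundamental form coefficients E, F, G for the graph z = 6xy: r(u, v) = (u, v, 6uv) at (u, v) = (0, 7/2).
E = 442;  F = 0;  G = 1

Partials: r_u = (1, 0, 6*v), r_v = (0, 1, 6*u). As functions of (u, v):
  E = r_u · r_u = 36*v^2 + 1,
  F = r_u · r_v = 36*u*v,
  G = r_v · r_v = 36*u^2 + 1.
Evaluating at (u, v) = (0, 7/2): E = 442, F = 0, G = 1.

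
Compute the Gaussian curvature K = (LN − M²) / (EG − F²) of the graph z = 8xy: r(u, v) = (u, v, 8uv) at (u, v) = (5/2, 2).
K = -64/431649

Coefficients of the first fundamental form: E = 64*v^2 + 1, F = 64*u*v, G = 64*u^2 + 1.
Coefficients of the second fundamental form: L = 0, M = 8/sqrt(64*u^2 + 64*v^2 + 1), N = 0.
Assemble K = (LN − M²)/(EG − F²) = -64/(4096*u^4 + 8192*u^2*v^2 + 128*u^2 + 4096*v^4 + 128*v^2 + 1). At (u, v) = (5/2, 2): K = -64/431649.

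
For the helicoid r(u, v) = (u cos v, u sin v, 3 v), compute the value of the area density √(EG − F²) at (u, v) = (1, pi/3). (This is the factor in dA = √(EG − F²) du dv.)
√(EG − F²)|_{(1, pi/3)} = sqrt(10)

E = 1, F = 0, G = u^2 + 9, so EG − F² = u^2 + 9. Taking the positive square root: √(EG − F²) = sqrt(u^2 + 9). At (u, v) = (1, pi/3): sqrt(10).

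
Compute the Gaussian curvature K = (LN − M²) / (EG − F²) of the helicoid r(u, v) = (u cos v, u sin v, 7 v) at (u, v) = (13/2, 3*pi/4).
K = -784/133225

Coefficients of the first fundamental form: E = 1, F = 0, G = u^2 + 49.
Coefficients of the second fundamental form: L = 0, M = -7/sqrt(u^2 + 49), N = 0.
Assemble K = (LN − M²)/(EG − F²) = -49/(u^2 + 49)^2. At (u, v) = (13/2, 3*pi/4): K = -784/133225.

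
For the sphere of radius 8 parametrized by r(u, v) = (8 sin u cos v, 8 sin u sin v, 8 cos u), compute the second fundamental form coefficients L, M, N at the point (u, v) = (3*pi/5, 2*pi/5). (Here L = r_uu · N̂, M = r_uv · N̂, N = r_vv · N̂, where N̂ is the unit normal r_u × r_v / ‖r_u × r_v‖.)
L = -8;  M = 0;  N = -5 - sqrt(5)

Compute the unit normal N̂(u, v) = (sin(u)^2*cos(v)/Abs(sin(u)), sin(u)^2*sin(v)/Abs(sin(u)), sin(2*u)/(2*Abs(sin(u)))), and the second partials r_uu, r_uv, r_vv. Take dot products:
  L(u, v) = r_uu · N̂ = -8*sin(u)/Abs(sin(u)),
  M(u, v) = r_uv · N̂ = 0,
  N(u, v) = r_vv · N̂ = -8*sin(u)^3/Abs(sin(u)).
Evaluating at (u, v) = (3*pi/5, 2*pi/5):
  L = -8, M = 0, N = -5 - sqrt(5).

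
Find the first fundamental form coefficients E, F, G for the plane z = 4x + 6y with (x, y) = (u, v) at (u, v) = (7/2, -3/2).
E = 17;  F = 24;  G = 37

Partials: r_u = (1, 0, 4), r_v = (0, 1, 6). As functions of (u, v):
  E = r_u · r_u = 17,
  F = r_u · r_v = 24,
  G = r_v · r_v = 37.
Evaluating at (u, v) = (7/2, -3/2): E = 17, F = 24, G = 37.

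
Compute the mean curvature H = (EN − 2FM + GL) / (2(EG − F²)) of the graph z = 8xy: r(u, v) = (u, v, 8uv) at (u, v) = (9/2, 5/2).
H = -5760*sqrt(1697)/2879809

With E = 64*v^2 + 1, F = 64*u*v, G = 64*u^2 + 1, L = 0, M = 8/sqrt(64*u^2 + 64*v^2 + 1), N = 0, assemble
  H = (EN − 2FM + GL) / (2(EG − F²)) = -512*u*v/(64*u^2 + 64*v^2 + 1)^(3/2).
At (u, v) = (9/2, 5/2): H = -5760*sqrt(1697)/2879809.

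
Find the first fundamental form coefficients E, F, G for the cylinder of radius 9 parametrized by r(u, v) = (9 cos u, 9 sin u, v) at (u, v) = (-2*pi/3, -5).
E = 81;  F = 0;  G = 1

Partials: r_u = (-9*sin(u), 9*cos(u), 0), r_v = (0, 0, 1). As functions of (u, v):
  E = r_u · r_u = 81,
  F = r_u · r_v = 0,
  G = r_v · r_v = 1.
Evaluating at (u, v) = (-2*pi/3, -5): E = 81, F = 0, G = 1.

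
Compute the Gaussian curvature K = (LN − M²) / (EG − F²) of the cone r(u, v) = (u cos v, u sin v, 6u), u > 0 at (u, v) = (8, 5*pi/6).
K = 0

Coefficients of the first fundamental form: E = 37, F = 0, G = u^2.
Coefficients of the second fundamental form: L = 0, M = 0, N = 6*sqrt(37)*u^2/(37*Abs(u)).
Assemble K = (LN − M²)/(EG − F²) = 0. At (u, v) = (8, 5*pi/6): K = 0.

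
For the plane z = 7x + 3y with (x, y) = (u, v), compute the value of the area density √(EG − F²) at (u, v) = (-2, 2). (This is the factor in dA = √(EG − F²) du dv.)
√(EG − F²)|_{(-2, 2)} = sqrt(59)

E = 50, F = 21, G = 10, so EG − F² = 59. Taking the positive square root: √(EG − F²) = sqrt(59). At (u, v) = (-2, 2): sqrt(59).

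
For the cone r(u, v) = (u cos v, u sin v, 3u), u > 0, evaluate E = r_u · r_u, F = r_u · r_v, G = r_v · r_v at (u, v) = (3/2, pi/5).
E = 10;  F = 0;  G = 9/4

Partials: r_u = (cos(v), sin(v), 3), r_v = (-u*sin(v), u*cos(v), 0). As functions of (u, v):
  E = r_u · r_u = 10,
  F = r_u · r_v = 0,
  G = r_v · r_v = u^2.
Evaluating at (u, v) = (3/2, pi/5): E = 10, F = 0, G = 9/4.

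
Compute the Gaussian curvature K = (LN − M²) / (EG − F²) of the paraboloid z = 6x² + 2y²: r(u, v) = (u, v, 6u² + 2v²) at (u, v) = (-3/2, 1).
K = 48/116281

Coefficients of the first fundamental form: E = 144*u^2 + 1, F = 48*u*v, G = 16*v^2 + 1.
Coefficients of the second fundamental form: L = 12/sqrt(144*u^2 + 16*v^2 + 1), M = 0, N = 4/sqrt(144*u^2 + 16*v^2 + 1).
Assemble K = (LN − M²)/(EG − F²) = 48/(20736*u^4 + 4608*u^2*v^2 + 288*u^2 + 256*v^4 + 32*v^2 + 1). At (u, v) = (-3/2, 1): K = 48/116281.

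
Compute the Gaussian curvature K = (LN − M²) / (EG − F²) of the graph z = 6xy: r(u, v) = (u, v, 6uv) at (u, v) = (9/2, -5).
K = -9/664225

Coefficients of the first fundamental form: E = 36*v^2 + 1, F = 36*u*v, G = 36*u^2 + 1.
Coefficients of the second fundamental form: L = 0, M = 6/sqrt(36*u^2 + 36*v^2 + 1), N = 0.
Assemble K = (LN − M²)/(EG − F²) = -36/(1296*u^4 + 2592*u^2*v^2 + 72*u^2 + 1296*v^4 + 72*v^2 + 1). At (u, v) = (9/2, -5): K = -9/664225.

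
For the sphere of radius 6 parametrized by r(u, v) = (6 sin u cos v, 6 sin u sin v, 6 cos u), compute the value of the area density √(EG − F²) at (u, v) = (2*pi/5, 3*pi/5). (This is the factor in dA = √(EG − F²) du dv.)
√(EG − F²)|_{(2*pi/5, 3*pi/5)} = 9*sqrt(2*sqrt(5) + 10)

E = 36, F = 0, G = 36*sin(u)^2, so EG − F² = 1296*sin(u)^2. Taking the positive square root: √(EG − F²) = 36*Abs(sin(u)). At (u, v) = (2*pi/5, 3*pi/5): 9*sqrt(2*sqrt(5) + 10).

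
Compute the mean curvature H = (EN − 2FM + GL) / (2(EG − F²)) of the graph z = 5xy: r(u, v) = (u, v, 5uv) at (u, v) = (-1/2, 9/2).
H = 1125*sqrt(2054)/2109458

With E = 25*v^2 + 1, F = 25*u*v, G = 25*u^2 + 1, L = 0, M = 5/sqrt(25*u^2 + 25*v^2 + 1), N = 0, assemble
  H = (EN − 2FM + GL) / (2(EG − F²)) = -125*u*v/(25*u^2 + 25*v^2 + 1)^(3/2).
At (u, v) = (-1/2, 9/2): H = 1125*sqrt(2054)/2109458.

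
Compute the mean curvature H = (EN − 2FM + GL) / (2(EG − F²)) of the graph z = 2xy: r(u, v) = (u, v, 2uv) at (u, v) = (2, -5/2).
H = 10*sqrt(42)/441

With E = 4*v^2 + 1, F = 4*u*v, G = 4*u^2 + 1, L = 0, M = 2/sqrt(4*u^2 + 4*v^2 + 1), N = 0, assemble
  H = (EN − 2FM + GL) / (2(EG − F²)) = -8*u*v/(4*u^2 + 4*v^2 + 1)^(3/2).
At (u, v) = (2, -5/2): H = 10*sqrt(42)/441.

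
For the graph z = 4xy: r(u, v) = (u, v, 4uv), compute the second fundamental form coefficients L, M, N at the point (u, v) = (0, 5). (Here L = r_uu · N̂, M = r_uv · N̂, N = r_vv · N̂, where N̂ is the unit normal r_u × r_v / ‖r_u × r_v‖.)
L = 0;  M = 4*sqrt(401)/401;  N = 0

Compute the unit normal N̂(u, v) = (-4*v/sqrt(16*u^2 + 16*v^2 + 1), -4*u/sqrt(16*u^2 + 16*v^2 + 1), 1/sqrt(16*u^2 + 16*v^2 + 1)), and the second partials r_uu, r_uv, r_vv. Take dot products:
  L(u, v) = r_uu · N̂ = 0,
  M(u, v) = r_uv · N̂ = 4/sqrt(16*u^2 + 16*v^2 + 1),
  N(u, v) = r_vv · N̂ = 0.
Evaluating at (u, v) = (0, 5):
  L = 0, M = 4*sqrt(401)/401, N = 0.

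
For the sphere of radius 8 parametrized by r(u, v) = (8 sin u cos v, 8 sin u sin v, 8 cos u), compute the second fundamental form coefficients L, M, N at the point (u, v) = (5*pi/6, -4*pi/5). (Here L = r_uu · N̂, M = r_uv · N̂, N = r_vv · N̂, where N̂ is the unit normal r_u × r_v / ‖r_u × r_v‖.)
L = -8;  M = 0;  N = -2

Compute the unit normal N̂(u, v) = (sin(u)^2*cos(v)/Abs(sin(u)), sin(u)^2*sin(v)/Abs(sin(u)), sin(2*u)/(2*Abs(sin(u)))), and the second partials r_uu, r_uv, r_vv. Take dot products:
  L(u, v) = r_uu · N̂ = -8*sin(u)/Abs(sin(u)),
  M(u, v) = r_uv · N̂ = 0,
  N(u, v) = r_vv · N̂ = -8*sin(u)^3/Abs(sin(u)).
Evaluating at (u, v) = (5*pi/6, -4*pi/5):
  L = -8, M = 0, N = -2.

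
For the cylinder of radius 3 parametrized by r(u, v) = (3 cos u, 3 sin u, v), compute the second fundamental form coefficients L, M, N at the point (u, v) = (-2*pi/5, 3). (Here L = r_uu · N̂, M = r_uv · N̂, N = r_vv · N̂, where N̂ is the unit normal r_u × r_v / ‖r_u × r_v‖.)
L = -3;  M = 0;  N = 0

Compute the unit normal N̂(u, v) = (cos(u), sin(u), 0), and the second partials r_uu, r_uv, r_vv. Take dot products:
  L(u, v) = r_uu · N̂ = -3,
  M(u, v) = r_uv · N̂ = 0,
  N(u, v) = r_vv · N̂ = 0.
Evaluating at (u, v) = (-2*pi/5, 3):
  L = -3, M = 0, N = 0.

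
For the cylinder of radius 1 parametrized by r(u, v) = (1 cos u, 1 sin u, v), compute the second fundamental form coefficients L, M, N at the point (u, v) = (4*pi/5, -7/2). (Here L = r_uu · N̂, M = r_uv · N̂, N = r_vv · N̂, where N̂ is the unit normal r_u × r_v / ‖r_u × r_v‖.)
L = -1;  M = 0;  N = 0

Compute the unit normal N̂(u, v) = (cos(u), sin(u), 0), and the second partials r_uu, r_uv, r_vv. Take dot products:
  L(u, v) = r_uu · N̂ = -1,
  M(u, v) = r_uv · N̂ = 0,
  N(u, v) = r_vv · N̂ = 0.
Evaluating at (u, v) = (4*pi/5, -7/2):
  L = -1, M = 0, N = 0.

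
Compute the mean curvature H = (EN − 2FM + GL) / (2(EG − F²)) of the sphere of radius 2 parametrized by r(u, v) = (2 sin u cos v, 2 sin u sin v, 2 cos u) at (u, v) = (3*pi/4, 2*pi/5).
H = -1/2

With E = 4, F = 0, G = 4*sin(u)^2, L = -2*sin(u)/Abs(sin(u)), M = 0, N = -2*sin(u)^3/Abs(sin(u)), assemble
  H = (EN − 2FM + GL) / (2(EG − F²)) = -sin(u)/(2*Abs(sin(u))).
At (u, v) = (3*pi/4, 2*pi/5): H = -1/2.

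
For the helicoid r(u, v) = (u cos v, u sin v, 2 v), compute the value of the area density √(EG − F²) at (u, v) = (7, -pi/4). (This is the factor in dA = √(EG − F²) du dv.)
√(EG − F²)|_{(7, -pi/4)} = sqrt(53)

E = 1, F = 0, G = u^2 + 4, so EG − F² = u^2 + 4. Taking the positive square root: √(EG − F²) = sqrt(u^2 + 4). At (u, v) = (7, -pi/4): sqrt(53).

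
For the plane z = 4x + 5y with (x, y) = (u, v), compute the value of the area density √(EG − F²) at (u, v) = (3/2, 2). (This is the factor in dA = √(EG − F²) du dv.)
√(EG − F²)|_{(3/2, 2)} = sqrt(42)

E = 17, F = 20, G = 26, so EG − F² = 42. Taking the positive square root: √(EG − F²) = sqrt(42). At (u, v) = (3/2, 2): sqrt(42).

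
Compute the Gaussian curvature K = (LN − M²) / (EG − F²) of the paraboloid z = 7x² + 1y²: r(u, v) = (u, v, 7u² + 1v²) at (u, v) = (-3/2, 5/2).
K = 28/218089

Coefficients of the first fundamental form: E = 196*u^2 + 1, F = 28*u*v, G = 4*v^2 + 1.
Coefficients of the second fundamental form: L = 14/sqrt(196*u^2 + 4*v^2 + 1), M = 0, N = 2/sqrt(196*u^2 + 4*v^2 + 1).
Assemble K = (LN − M²)/(EG − F²) = 28/(38416*u^4 + 1568*u^2*v^2 + 392*u^2 + 16*v^4 + 8*v^2 + 1). At (u, v) = (-3/2, 5/2): K = 28/218089.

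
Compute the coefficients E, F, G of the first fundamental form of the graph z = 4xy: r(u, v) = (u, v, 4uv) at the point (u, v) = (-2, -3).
E = 145;  F = 96;  G = 65

Partials: r_u = (1, 0, 4*v), r_v = (0, 1, 4*u). As functions of (u, v):
  E = r_u · r_u = 16*v^2 + 1,
  F = r_u · r_v = 16*u*v,
  G = r_v · r_v = 16*u^2 + 1.
Evaluating at (u, v) = (-2, -3): E = 145, F = 96, G = 65.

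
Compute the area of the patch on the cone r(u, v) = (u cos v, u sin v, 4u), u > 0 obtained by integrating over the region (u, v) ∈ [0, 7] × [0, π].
Area = 49*sqrt(17)*pi/2

Area = ∫∫ √(EG − F²) du dv with √(EG − F²) = sqrt(17)*Abs(u). Integrating over [0, 7] × [0, π] gives 49*sqrt(17)*pi/2.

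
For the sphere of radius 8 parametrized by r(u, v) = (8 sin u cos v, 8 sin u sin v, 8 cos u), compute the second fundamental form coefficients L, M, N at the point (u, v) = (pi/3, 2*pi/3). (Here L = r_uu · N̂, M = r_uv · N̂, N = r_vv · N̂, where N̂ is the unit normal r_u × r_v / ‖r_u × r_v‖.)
L = -8;  M = 0;  N = -6

Compute the unit normal N̂(u, v) = (sin(u)^2*cos(v)/Abs(sin(u)), sin(u)^2*sin(v)/Abs(sin(u)), sin(2*u)/(2*Abs(sin(u)))), and the second partials r_uu, r_uv, r_vv. Take dot products:
  L(u, v) = r_uu · N̂ = -8*sin(u)/Abs(sin(u)),
  M(u, v) = r_uv · N̂ = 0,
  N(u, v) = r_vv · N̂ = -8*sin(u)^3/Abs(sin(u)).
Evaluating at (u, v) = (pi/3, 2*pi/3):
  L = -8, M = 0, N = -6.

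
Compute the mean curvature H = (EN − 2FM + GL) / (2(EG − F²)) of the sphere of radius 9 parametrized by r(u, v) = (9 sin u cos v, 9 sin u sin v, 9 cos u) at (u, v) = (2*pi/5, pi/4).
H = -1/9

With E = 81, F = 0, G = 81*sin(u)^2, L = -9*sin(u)/Abs(sin(u)), M = 0, N = -9*sin(u)^3/Abs(sin(u)), assemble
  H = (EN − 2FM + GL) / (2(EG − F²)) = -sin(u)/(9*Abs(sin(u))).
At (u, v) = (2*pi/5, pi/4): H = -1/9.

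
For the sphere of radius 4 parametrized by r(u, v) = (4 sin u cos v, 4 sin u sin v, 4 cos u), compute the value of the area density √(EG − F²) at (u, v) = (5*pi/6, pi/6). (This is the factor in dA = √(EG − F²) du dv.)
√(EG − F²)|_{(5*pi/6, pi/6)} = 8

E = 16, F = 0, G = 16*sin(u)^2, so EG − F² = 256*sin(u)^2. Taking the positive square root: √(EG − F²) = 16*Abs(sin(u)). At (u, v) = (5*pi/6, pi/6): 8.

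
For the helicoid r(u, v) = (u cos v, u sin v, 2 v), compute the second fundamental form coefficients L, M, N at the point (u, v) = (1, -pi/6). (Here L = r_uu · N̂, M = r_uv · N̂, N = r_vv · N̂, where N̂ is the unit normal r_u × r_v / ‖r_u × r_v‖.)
L = 0;  M = -2*sqrt(5)/5;  N = 0

Compute the unit normal N̂(u, v) = (2*sin(v)/sqrt(u^2 + 4), -2*cos(v)/sqrt(u^2 + 4), u/sqrt(u^2 + 4)), and the second partials r_uu, r_uv, r_vv. Take dot products:
  L(u, v) = r_uu · N̂ = 0,
  M(u, v) = r_uv · N̂ = -2/sqrt(u^2 + 4),
  N(u, v) = r_vv · N̂ = 0.
Evaluating at (u, v) = (1, -pi/6):
  L = 0, M = -2*sqrt(5)/5, N = 0.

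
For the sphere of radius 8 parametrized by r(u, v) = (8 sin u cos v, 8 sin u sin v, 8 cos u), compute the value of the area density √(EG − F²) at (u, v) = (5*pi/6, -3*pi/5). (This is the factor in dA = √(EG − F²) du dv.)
√(EG − F²)|_{(5*pi/6, -3*pi/5)} = 32

E = 64, F = 0, G = 64*sin(u)^2, so EG − F² = 4096*sin(u)^2. Taking the positive square root: √(EG − F²) = 64*Abs(sin(u)). At (u, v) = (5*pi/6, -3*pi/5): 32.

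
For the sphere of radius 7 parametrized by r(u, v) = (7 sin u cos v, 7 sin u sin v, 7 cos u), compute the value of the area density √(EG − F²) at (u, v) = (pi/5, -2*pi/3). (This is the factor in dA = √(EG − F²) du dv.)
√(EG − F²)|_{(pi/5, -2*pi/3)} = 49*sqrt(10 - 2*sqrt(5))/4

E = 49, F = 0, G = 49*sin(u)^2, so EG − F² = 2401*sin(u)^2. Taking the positive square root: √(EG − F²) = 49*Abs(sin(u)). At (u, v) = (pi/5, -2*pi/3): 49*sqrt(10 - 2*sqrt(5))/4.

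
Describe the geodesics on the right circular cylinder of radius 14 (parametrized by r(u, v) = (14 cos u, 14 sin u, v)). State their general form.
The cylinder is flat (K = 0) and locally isometric to the plane via the development (u, v) ↦ (14 u, v). Geodesics are the pre-images of straight lines: circles (v constant), vertical lines (u constant), and helices (v = c · u + d) for constants c, d.

A right cylinder has E = 14², F = 0, G = 1, so EG − F² = 14², and L = −14, M = N = 0, giving K = (LN − M²)/(EG − F²) = 0 everywhere. A flat surface is locally isometric to the Euclidean plane via the map (u, v) ↦ (14 u, v). Straight lines in the (x̃, ỹ) plane pull back to: (a) horizontal circles (v = const), (b) vertical generators (u = const), and (c) helices (14 u tan θ = v, i.e. v = c · u + d).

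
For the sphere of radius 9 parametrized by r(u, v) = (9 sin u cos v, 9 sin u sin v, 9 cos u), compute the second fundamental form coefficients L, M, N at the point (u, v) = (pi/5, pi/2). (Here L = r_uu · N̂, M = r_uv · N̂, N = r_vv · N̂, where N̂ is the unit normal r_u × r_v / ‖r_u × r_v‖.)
L = -9;  M = 0;  N = -45/8 + 9*sqrt(5)/8

Compute the unit normal N̂(u, v) = (sin(u)^2*cos(v)/Abs(sin(u)), sin(u)^2*sin(v)/Abs(sin(u)), sin(2*u)/(2*Abs(sin(u)))), and the second partials r_uu, r_uv, r_vv. Take dot products:
  L(u, v) = r_uu · N̂ = -9*sin(u)/Abs(sin(u)),
  M(u, v) = r_uv · N̂ = 0,
  N(u, v) = r_vv · N̂ = -9*sin(u)^3/Abs(sin(u)).
Evaluating at (u, v) = (pi/5, pi/2):
  L = -9, M = 0, N = -45/8 + 9*sqrt(5)/8.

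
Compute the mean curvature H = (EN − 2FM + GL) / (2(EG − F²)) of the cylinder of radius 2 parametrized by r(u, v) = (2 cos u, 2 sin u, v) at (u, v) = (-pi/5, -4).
H = -1/4

With E = 4, F = 0, G = 1, L = -2, M = 0, N = 0, assemble
  H = (EN − 2FM + GL) / (2(EG − F²)) = -1/4.
At (u, v) = (-pi/5, -4): H = -1/4.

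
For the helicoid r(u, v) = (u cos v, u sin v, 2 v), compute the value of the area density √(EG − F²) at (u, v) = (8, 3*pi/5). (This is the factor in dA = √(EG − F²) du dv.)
√(EG − F²)|_{(8, 3*pi/5)} = 2*sqrt(17)

E = 1, F = 0, G = u^2 + 4, so EG − F² = u^2 + 4. Taking the positive square root: √(EG − F²) = sqrt(u^2 + 4). At (u, v) = (8, 3*pi/5): 2*sqrt(17).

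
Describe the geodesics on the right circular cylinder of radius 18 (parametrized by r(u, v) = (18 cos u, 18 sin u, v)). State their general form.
The cylinder is flat (K = 0) and locally isometric to the plane via the development (u, v) ↦ (18 u, v). Geodesics are the pre-images of straight lines: circles (v constant), vertical lines (u constant), and helices (v = c · u + d) for constants c, d.

A right cylinder has E = 18², F = 0, G = 1, so EG − F² = 18², and L = −18, M = N = 0, giving K = (LN − M²)/(EG − F²) = 0 everywhere. A flat surface is locally isometric to the Euclidean plane via the map (u, v) ↦ (18 u, v). Straight lines in the (x̃, ỹ) plane pull back to: (a) horizontal circles (v = const), (b) vertical generators (u = const), and (c) helices (18 u tan θ = v, i.e. v = c · u + d).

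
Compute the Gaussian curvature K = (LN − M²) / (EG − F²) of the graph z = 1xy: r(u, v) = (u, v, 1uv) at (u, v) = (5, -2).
K = -1/900

Coefficients of the first fundamental form: E = v^2 + 1, F = u*v, G = u^2 + 1.
Coefficients of the second fundamental form: L = 0, M = 1/sqrt(u^2 + v^2 + 1), N = 0.
Assemble K = (LN − M²)/(EG − F²) = 1/((u^2*v^2 - (u^2 + 1)*(v^2 + 1))*(u^2 + v^2 + 1)). At (u, v) = (5, -2): K = -1/900.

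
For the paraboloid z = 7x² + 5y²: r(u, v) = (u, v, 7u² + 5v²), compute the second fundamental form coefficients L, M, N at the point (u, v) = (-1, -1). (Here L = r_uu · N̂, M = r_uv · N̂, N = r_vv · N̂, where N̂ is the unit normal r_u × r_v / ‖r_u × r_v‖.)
L = 14*sqrt(33)/99;  M = 0;  N = 10*sqrt(33)/99

Compute the unit normal N̂(u, v) = (-14*u/sqrt(196*u^2 + 100*v^2 + 1), -10*v/sqrt(196*u^2 + 100*v^2 + 1), 1/sqrt(196*u^2 + 100*v^2 + 1)), and the second partials r_uu, r_uv, r_vv. Take dot products:
  L(u, v) = r_uu · N̂ = 14/sqrt(196*u^2 + 100*v^2 + 1),
  M(u, v) = r_uv · N̂ = 0,
  N(u, v) = r_vv · N̂ = 10/sqrt(196*u^2 + 100*v^2 + 1).
Evaluating at (u, v) = (-1, -1):
  L = 14*sqrt(33)/99, M = 0, N = 10*sqrt(33)/99.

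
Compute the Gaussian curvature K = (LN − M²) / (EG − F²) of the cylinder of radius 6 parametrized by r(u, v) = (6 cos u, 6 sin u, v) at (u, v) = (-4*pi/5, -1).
K = 0

Coefficients of the first fundamental form: E = 36, F = 0, G = 1.
Coefficients of the second fundamental form: L = -6, M = 0, N = 0.
Assemble K = (LN − M²)/(EG − F²) = 0. At (u, v) = (-4*pi/5, -1): K = 0.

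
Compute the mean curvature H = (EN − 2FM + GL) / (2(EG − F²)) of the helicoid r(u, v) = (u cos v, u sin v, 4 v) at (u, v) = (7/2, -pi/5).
H = 0

With E = 1, F = 0, G = u^2 + 16, L = 0, M = -4/sqrt(u^2 + 16), N = 0, assemble
  H = (EN − 2FM + GL) / (2(EG − F²)) = 0.
At (u, v) = (7/2, -pi/5): H = 0.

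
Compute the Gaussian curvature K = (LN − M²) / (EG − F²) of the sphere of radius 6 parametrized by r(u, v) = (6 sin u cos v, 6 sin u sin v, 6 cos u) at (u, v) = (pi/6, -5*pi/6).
K = 1/36

Coefficients of the first fundamental form: E = 36, F = 0, G = 36*sin(u)^2.
Coefficients of the second fundamental form: L = -6*sin(u)/Abs(sin(u)), M = 0, N = -6*sin(u)^3/Abs(sin(u)).
Assemble K = (LN − M²)/(EG − F²) = 1/36. At (u, v) = (pi/6, -5*pi/6): K = 1/36.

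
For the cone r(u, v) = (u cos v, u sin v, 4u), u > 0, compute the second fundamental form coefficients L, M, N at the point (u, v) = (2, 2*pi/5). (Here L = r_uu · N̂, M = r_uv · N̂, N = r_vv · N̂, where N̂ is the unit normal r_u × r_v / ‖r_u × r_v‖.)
L = 0;  M = 0;  N = 8*sqrt(17)/17

Compute the unit normal N̂(u, v) = (-4*sqrt(17)*u*cos(v)/(17*Abs(u)), -4*sqrt(17)*u*sin(v)/(17*Abs(u)), sqrt(17)*u/(17*Abs(u))), and the second partials r_uu, r_uv, r_vv. Take dot products:
  L(u, v) = r_uu · N̂ = 0,
  M(u, v) = r_uv · N̂ = 0,
  N(u, v) = r_vv · N̂ = 4*sqrt(17)*u^2/(17*Abs(u)).
Evaluating at (u, v) = (2, 2*pi/5):
  L = 0, M = 0, N = 8*sqrt(17)/17.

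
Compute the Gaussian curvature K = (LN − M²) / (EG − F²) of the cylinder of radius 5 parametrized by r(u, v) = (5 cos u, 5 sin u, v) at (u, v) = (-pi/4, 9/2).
K = 0

Coefficients of the first fundamental form: E = 25, F = 0, G = 1.
Coefficients of the second fundamental form: L = -5, M = 0, N = 0.
Assemble K = (LN − M²)/(EG − F²) = 0. At (u, v) = (-pi/4, 9/2): K = 0.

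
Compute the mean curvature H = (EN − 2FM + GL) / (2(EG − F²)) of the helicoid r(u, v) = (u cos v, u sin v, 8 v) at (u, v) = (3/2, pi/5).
H = 0

With E = 1, F = 0, G = u^2 + 64, L = 0, M = -8/sqrt(u^2 + 64), N = 0, assemble
  H = (EN − 2FM + GL) / (2(EG − F²)) = 0.
At (u, v) = (3/2, pi/5): H = 0.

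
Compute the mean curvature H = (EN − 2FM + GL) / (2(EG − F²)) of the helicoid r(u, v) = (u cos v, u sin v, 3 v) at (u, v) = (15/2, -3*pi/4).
H = 0

With E = 1, F = 0, G = u^2 + 9, L = 0, M = -3/sqrt(u^2 + 9), N = 0, assemble
  H = (EN − 2FM + GL) / (2(EG − F²)) = 0.
At (u, v) = (15/2, -3*pi/4): H = 0.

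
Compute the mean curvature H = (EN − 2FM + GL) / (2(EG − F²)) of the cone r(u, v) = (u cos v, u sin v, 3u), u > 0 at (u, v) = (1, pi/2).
H = 3*sqrt(10)/20

With E = 10, F = 0, G = u^2, L = 0, M = 0, N = 3*sqrt(10)*u^2/(10*Abs(u)), assemble
  H = (EN − 2FM + GL) / (2(EG − F²)) = 3*sqrt(10)/(20*Abs(u)).
At (u, v) = (1, pi/2): H = 3*sqrt(10)/20.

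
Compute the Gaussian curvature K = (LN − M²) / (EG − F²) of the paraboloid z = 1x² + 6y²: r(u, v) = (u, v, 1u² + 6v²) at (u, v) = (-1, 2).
K = 24/337561

Coefficients of the first fundamental form: E = 4*u^2 + 1, F = 24*u*v, G = 144*v^2 + 1.
Coefficients of the second fundamental form: L = 2/sqrt(4*u^2 + 144*v^2 + 1), M = 0, N = 12/sqrt(4*u^2 + 144*v^2 + 1).
Assemble K = (LN − M²)/(EG − F²) = 24/(16*u^4 + 1152*u^2*v^2 + 8*u^2 + 20736*v^4 + 288*v^2 + 1). At (u, v) = (-1, 2): K = 24/337561.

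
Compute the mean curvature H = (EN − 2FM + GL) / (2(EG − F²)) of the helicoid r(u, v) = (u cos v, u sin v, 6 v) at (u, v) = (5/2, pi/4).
H = 0

With E = 1, F = 0, G = u^2 + 36, L = 0, M = -6/sqrt(u^2 + 36), N = 0, assemble
  H = (EN − 2FM + GL) / (2(EG − F²)) = 0.
At (u, v) = (5/2, pi/4): H = 0.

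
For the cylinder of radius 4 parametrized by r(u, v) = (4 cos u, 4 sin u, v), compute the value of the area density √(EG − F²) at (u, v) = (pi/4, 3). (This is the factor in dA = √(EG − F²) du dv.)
√(EG − F²)|_{(pi/4, 3)} = 4

E = 16, F = 0, G = 1, so EG − F² = 16. Taking the positive square root: √(EG − F²) = 4. At (u, v) = (pi/4, 3): 4.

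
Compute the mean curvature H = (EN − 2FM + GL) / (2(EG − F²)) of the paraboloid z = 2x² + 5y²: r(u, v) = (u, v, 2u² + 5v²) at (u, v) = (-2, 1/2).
H = 377*sqrt(10)/2700

With E = 16*u^2 + 1, F = 40*u*v, G = 100*v^2 + 1, L = 4/sqrt(16*u^2 + 100*v^2 + 1), M = 0, N = 10/sqrt(16*u^2 + 100*v^2 + 1), assemble
  H = (EN − 2FM + GL) / (2(EG − F²)) = (80*u^2 + 200*v^2 + 7)/(16*u^2 + 100*v^2 + 1)^(3/2).
At (u, v) = (-2, 1/2): H = 377*sqrt(10)/2700.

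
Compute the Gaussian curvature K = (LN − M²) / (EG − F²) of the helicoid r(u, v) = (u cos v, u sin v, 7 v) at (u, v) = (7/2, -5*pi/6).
K = -16/1225

Coefficients of the first fundamental form: E = 1, F = 0, G = u^2 + 49.
Coefficients of the second fundamental form: L = 0, M = -7/sqrt(u^2 + 49), N = 0.
Assemble K = (LN − M²)/(EG − F²) = -49/(u^2 + 49)^2. At (u, v) = (7/2, -5*pi/6): K = -16/1225.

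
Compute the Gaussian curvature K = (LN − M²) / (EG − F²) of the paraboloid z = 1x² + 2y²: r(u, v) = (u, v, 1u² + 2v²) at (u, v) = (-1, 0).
K = 8/25

Coefficients of the first fundamental form: E = 4*u^2 + 1, F = 8*u*v, G = 16*v^2 + 1.
Coefficients of the second fundamental form: L = 2/sqrt(4*u^2 + 16*v^2 + 1), M = 0, N = 4/sqrt(4*u^2 + 16*v^2 + 1).
Assemble K = (LN − M²)/(EG − F²) = 8/(16*u^4 + 128*u^2*v^2 + 8*u^2 + 256*v^4 + 32*v^2 + 1). At (u, v) = (-1, 0): K = 8/25.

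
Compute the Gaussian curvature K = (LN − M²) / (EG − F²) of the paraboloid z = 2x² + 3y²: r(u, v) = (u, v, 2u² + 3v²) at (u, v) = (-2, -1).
K = 24/10201

Coefficients of the first fundamental form: E = 16*u^2 + 1, F = 24*u*v, G = 36*v^2 + 1.
Coefficients of the second fundamental form: L = 4/sqrt(16*u^2 + 36*v^2 + 1), M = 0, N = 6/sqrt(16*u^2 + 36*v^2 + 1).
Assemble K = (LN − M²)/(EG − F²) = 24/(256*u^4 + 1152*u^2*v^2 + 32*u^2 + 1296*v^4 + 72*v^2 + 1). At (u, v) = (-2, -1): K = 24/10201.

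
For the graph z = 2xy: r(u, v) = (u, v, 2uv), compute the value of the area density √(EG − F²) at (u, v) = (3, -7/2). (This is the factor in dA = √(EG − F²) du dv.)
√(EG − F²)|_{(3, -7/2)} = sqrt(86)

E = 4*v^2 + 1, F = 4*u*v, G = 4*u^2 + 1, so EG − F² = 4*u^2 + 4*v^2 + 1. Taking the positive square root: √(EG − F²) = sqrt(4*u^2 + 4*v^2 + 1). At (u, v) = (3, -7/2): sqrt(86).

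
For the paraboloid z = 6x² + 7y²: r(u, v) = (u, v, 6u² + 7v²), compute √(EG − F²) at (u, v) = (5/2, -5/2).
√(EG − F²)|_{(5/2, -5/2)} = sqrt(2126)

E = 144*u^2 + 1, F = 168*u*v, G = 196*v^2 + 1; EG − F² = 144*u^2 + 196*v^2 + 1; √(EG − F²) = sqrt(144*u^2 + 196*v^2 + 1). At the given point: sqrt(2126).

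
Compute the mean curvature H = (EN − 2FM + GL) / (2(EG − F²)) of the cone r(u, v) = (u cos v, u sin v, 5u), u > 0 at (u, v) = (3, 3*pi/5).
H = 5*sqrt(26)/156

With E = 26, F = 0, G = u^2, L = 0, M = 0, N = 5*sqrt(26)*u^2/(26*Abs(u)), assemble
  H = (EN − 2FM + GL) / (2(EG − F²)) = 5*sqrt(26)/(52*Abs(u)).
At (u, v) = (3, 3*pi/5): H = 5*sqrt(26)/156.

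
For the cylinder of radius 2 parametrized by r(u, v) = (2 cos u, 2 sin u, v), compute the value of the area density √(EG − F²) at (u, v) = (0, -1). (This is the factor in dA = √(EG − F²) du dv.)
√(EG − F²)|_{(0, -1)} = 2

E = 4, F = 0, G = 1, so EG − F² = 4. Taking the positive square root: √(EG − F²) = 2. At (u, v) = (0, -1): 2.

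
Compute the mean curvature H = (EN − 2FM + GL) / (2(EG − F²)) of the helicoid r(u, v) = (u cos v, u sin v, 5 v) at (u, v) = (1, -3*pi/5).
H = 0

With E = 1, F = 0, G = u^2 + 25, L = 0, M = -5/sqrt(u^2 + 25), N = 0, assemble
  H = (EN − 2FM + GL) / (2(EG − F²)) = 0.
At (u, v) = (1, -3*pi/5): H = 0.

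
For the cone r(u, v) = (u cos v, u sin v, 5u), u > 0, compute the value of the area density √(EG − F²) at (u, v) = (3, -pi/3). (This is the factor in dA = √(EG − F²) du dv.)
√(EG − F²)|_{(3, -pi/3)} = 3*sqrt(26)

E = 26, F = 0, G = u^2, so EG − F² = 26*u^2. Taking the positive square root: √(EG − F²) = sqrt(26)*Abs(u). At (u, v) = (3, -pi/3): 3*sqrt(26).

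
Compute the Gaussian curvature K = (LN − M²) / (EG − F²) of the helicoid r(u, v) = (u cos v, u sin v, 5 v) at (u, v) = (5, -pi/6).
K = -1/100

Coefficients of the first fundamental form: E = 1, F = 0, G = u^2 + 25.
Coefficients of the second fundamental form: L = 0, M = -5/sqrt(u^2 + 25), N = 0.
Assemble K = (LN − M²)/(EG − F²) = -25/(u^2 + 25)^2. At (u, v) = (5, -pi/6): K = -1/100.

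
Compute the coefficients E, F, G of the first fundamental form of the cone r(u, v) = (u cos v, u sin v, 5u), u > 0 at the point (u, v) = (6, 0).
E = 26;  F = 0;  G = 36

Partials: r_u = (cos(v), sin(v), 5), r_v = (-u*sin(v), u*cos(v), 0). As functions of (u, v):
  E = r_u · r_u = 26,
  F = r_u · r_v = 0,
  G = r_v · r_v = u^2.
Evaluating at (u, v) = (6, 0): E = 26, F = 0, G = 36.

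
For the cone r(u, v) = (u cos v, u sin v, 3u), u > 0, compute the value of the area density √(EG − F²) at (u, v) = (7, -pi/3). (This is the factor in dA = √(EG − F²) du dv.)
√(EG − F²)|_{(7, -pi/3)} = 7*sqrt(10)

E = 10, F = 0, G = u^2, so EG − F² = 10*u^2. Taking the positive square root: √(EG − F²) = sqrt(10)*Abs(u). At (u, v) = (7, -pi/3): 7*sqrt(10).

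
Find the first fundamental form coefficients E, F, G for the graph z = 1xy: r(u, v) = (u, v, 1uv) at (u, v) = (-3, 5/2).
E = 29/4;  F = -15/2;  G = 10

Partials: r_u = (1, 0, v), r_v = (0, 1, u). As functions of (u, v):
  E = r_u · r_u = v^2 + 1,
  F = r_u · r_v = u*v,
  G = r_v · r_v = u^2 + 1.
Evaluating at (u, v) = (-3, 5/2): E = 29/4, F = -15/2, G = 10.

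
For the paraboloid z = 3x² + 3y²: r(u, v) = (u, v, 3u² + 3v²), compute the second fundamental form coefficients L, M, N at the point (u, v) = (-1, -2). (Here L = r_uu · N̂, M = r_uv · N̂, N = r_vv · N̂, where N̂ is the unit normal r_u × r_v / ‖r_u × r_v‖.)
L = 6*sqrt(181)/181;  M = 0;  N = 6*sqrt(181)/181

Compute the unit normal N̂(u, v) = (-6*u/sqrt(36*u^2 + 36*v^2 + 1), -6*v/sqrt(36*u^2 + 36*v^2 + 1), 1/sqrt(36*u^2 + 36*v^2 + 1)), and the second partials r_uu, r_uv, r_vv. Take dot products:
  L(u, v) = r_uu · N̂ = 6/sqrt(36*u^2 + 36*v^2 + 1),
  M(u, v) = r_uv · N̂ = 0,
  N(u, v) = r_vv · N̂ = 6/sqrt(36*u^2 + 36*v^2 + 1).
Evaluating at (u, v) = (-1, -2):
  L = 6*sqrt(181)/181, M = 0, N = 6*sqrt(181)/181.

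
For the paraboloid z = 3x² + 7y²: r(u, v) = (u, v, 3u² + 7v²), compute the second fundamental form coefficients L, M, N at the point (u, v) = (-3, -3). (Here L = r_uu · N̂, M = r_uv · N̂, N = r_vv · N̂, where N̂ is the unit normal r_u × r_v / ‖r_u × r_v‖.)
L = 6*sqrt(2089)/2089;  M = 0;  N = 14*sqrt(2089)/2089

Compute the unit normal N̂(u, v) = (-6*u/sqrt(36*u^2 + 196*v^2 + 1), -14*v/sqrt(36*u^2 + 196*v^2 + 1), 1/sqrt(36*u^2 + 196*v^2 + 1)), and the second partials r_uu, r_uv, r_vv. Take dot products:
  L(u, v) = r_uu · N̂ = 6/sqrt(36*u^2 + 196*v^2 + 1),
  M(u, v) = r_uv · N̂ = 0,
  N(u, v) = r_vv · N̂ = 14/sqrt(36*u^2 + 196*v^2 + 1).
Evaluating at (u, v) = (-3, -3):
  L = 6*sqrt(2089)/2089, M = 0, N = 14*sqrt(2089)/2089.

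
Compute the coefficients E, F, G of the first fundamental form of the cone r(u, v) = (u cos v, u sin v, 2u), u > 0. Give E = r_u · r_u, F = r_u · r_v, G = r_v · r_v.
E = 5;  F = 0;  G = u^2

Compute partials: r_u = (cos(v), sin(v), 2), r_v = (-u*sin(v), u*cos(v), 0). Then
  E = r_u · r_u = 5,
  F = r_u · r_v = 0,
  G = r_v · r_v = u^2.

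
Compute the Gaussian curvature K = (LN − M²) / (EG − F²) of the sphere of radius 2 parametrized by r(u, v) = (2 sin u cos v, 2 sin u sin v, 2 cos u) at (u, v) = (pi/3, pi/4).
K = 1/4

Coefficients of the first fundamental form: E = 4, F = 0, G = 4*sin(u)^2.
Coefficients of the second fundamental form: L = -2*sin(u)/Abs(sin(u)), M = 0, N = -2*sin(u)^3/Abs(sin(u)).
Assemble K = (LN − M²)/(EG − F²) = 1/4. At (u, v) = (pi/3, pi/4): K = 1/4.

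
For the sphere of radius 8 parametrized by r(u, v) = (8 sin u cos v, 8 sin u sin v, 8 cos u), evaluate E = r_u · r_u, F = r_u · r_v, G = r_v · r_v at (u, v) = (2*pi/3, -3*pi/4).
E = 64;  F = 0;  G = 48

Partials: r_u = (8*cos(u)*cos(v), 8*sin(v)*cos(u), -8*sin(u)), r_v = (-8*sin(u)*sin(v), 8*sin(u)*cos(v), 0). As functions of (u, v):
  E = r_u · r_u = 64,
  F = r_u · r_v = 0,
  G = r_v · r_v = 64*sin(u)^2.
Evaluating at (u, v) = (2*pi/3, -3*pi/4): E = 64, F = 0, G = 48.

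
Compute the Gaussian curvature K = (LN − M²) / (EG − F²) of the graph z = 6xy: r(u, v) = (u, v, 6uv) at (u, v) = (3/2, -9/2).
K = -36/657721

Coefficients of the first fundamental form: E = 36*v^2 + 1, F = 36*u*v, G = 36*u^2 + 1.
Coefficients of the second fundamental form: L = 0, M = 6/sqrt(36*u^2 + 36*v^2 + 1), N = 0.
Assemble K = (LN − M²)/(EG − F²) = -36/(1296*u^4 + 2592*u^2*v^2 + 72*u^2 + 1296*v^4 + 72*v^2 + 1). At (u, v) = (3/2, -9/2): K = -36/657721.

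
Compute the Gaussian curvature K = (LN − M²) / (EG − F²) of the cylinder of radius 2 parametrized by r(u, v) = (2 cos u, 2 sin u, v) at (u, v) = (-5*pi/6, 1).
K = 0

Coefficients of the first fundamental form: E = 4, F = 0, G = 1.
Coefficients of the second fundamental form: L = -2, M = 0, N = 0.
Assemble K = (LN − M²)/(EG − F²) = 0. At (u, v) = (-5*pi/6, 1): K = 0.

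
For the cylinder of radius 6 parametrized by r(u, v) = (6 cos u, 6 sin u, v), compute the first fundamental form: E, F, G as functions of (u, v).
E = 36;  F = 0;  G = 1

Compute partials: r_u = (-6*sin(u), 6*cos(u), 0), r_v = (0, 0, 1). Then
  E = r_u · r_u = 36,
  F = r_u · r_v = 0,
  G = r_v · r_v = 1.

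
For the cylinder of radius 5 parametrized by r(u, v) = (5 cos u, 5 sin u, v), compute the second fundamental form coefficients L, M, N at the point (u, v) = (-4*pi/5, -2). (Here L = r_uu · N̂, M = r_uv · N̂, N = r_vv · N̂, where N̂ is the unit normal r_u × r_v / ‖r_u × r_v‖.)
L = -5;  M = 0;  N = 0

Compute the unit normal N̂(u, v) = (cos(u), sin(u), 0), and the second partials r_uu, r_uv, r_vv. Take dot products:
  L(u, v) = r_uu · N̂ = -5,
  M(u, v) = r_uv · N̂ = 0,
  N(u, v) = r_vv · N̂ = 0.
Evaluating at (u, v) = (-4*pi/5, -2):
  L = -5, M = 0, N = 0.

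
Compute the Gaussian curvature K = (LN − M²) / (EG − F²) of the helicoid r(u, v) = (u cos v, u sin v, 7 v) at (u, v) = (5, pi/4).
K = -49/5476

Coefficients of the first fundamental form: E = 1, F = 0, G = u^2 + 49.
Coefficients of the second fundamental form: L = 0, M = -7/sqrt(u^2 + 49), N = 0.
Assemble K = (LN − M²)/(EG − F²) = -49/(u^2 + 49)^2. At (u, v) = (5, pi/4): K = -49/5476.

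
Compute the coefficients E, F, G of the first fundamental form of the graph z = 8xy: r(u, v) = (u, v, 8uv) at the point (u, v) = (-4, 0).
E = 1;  F = 0;  G = 1025

Partials: r_u = (1, 0, 8*v), r_v = (0, 1, 8*u). As functions of (u, v):
  E = r_u · r_u = 64*v^2 + 1,
  F = r_u · r_v = 64*u*v,
  G = r_v · r_v = 64*u^2 + 1.
Evaluating at (u, v) = (-4, 0): E = 1, F = 0, G = 1025.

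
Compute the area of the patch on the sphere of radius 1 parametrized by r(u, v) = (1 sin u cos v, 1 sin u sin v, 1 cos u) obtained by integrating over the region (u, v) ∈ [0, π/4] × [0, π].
Area = pi*(2 - sqrt(2))/2

Area = ∫∫ √(EG − F²) du dv with √(EG − F²) = Abs(sin(u)). Integrating over [0, π/4] × [0, π] gives pi*(2 - sqrt(2))/2.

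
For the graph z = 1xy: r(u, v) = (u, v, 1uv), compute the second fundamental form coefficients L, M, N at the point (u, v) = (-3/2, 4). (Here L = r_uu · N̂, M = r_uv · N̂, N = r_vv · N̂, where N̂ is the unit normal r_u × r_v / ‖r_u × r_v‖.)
L = 0;  M = 2*sqrt(77)/77;  N = 0

Compute the unit normal N̂(u, v) = (-v/sqrt(u^2 + v^2 + 1), -u/sqrt(u^2 + v^2 + 1), 1/sqrt(u^2 + v^2 + 1)), and the second partials r_uu, r_uv, r_vv. Take dot products:
  L(u, v) = r_uu · N̂ = 0,
  M(u, v) = r_uv · N̂ = 1/sqrt(u^2 + v^2 + 1),
  N(u, v) = r_vv · N̂ = 0.
Evaluating at (u, v) = (-3/2, 4):
  L = 0, M = 2*sqrt(77)/77, N = 0.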